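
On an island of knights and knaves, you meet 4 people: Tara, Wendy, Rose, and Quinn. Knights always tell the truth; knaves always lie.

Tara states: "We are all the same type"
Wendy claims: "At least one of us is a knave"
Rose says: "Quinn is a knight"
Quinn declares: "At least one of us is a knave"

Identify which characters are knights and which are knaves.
Tara is a knave.
Wendy is a knight.
Rose is a knight.
Quinn is a knight.

Verification:
- Tara (knave) says "We are all the same type" - this is FALSE (a lie) because Wendy, Rose, and Quinn are knights and Tara is a knave.
- Wendy (knight) says "At least one of us is a knave" - this is TRUE because Tara is a knave.
- Rose (knight) says "Quinn is a knight" - this is TRUE because Quinn is a knight.
- Quinn (knight) says "At least one of us is a knave" - this is TRUE because Tara is a knave.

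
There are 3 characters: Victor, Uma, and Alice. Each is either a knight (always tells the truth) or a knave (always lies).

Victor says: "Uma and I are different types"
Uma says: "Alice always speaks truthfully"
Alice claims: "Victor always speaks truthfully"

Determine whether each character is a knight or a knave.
Victor is a knave.
Uma is a knave.
Alice is a knave.

Verification:
- Victor (knave) says "Uma and I are different types" - this is FALSE (a lie) because Victor is a knave and Uma is a knave.
- Uma (knave) says "Alice always speaks truthfully" - this is FALSE (a lie) because Alice is a knave.
- Alice (knave) says "Victor always speaks truthfully" - this is FALSE (a lie) because Victor is a knave.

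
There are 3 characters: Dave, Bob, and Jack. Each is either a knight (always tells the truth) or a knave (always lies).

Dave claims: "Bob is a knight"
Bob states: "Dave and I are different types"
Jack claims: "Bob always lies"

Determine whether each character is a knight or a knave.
Dave is a knave.
Bob is a knave.
Jack is a knight.

Verification:
- Dave (knave) says "Bob is a knight" - this is FALSE (a lie) because Bob is a knave.
- Bob (knave) says "Dave and I are different types" - this is FALSE (a lie) because Bob is a knave and Dave is a knave.
- Jack (knight) says "Bob always lies" - this is TRUE because Bob is a knave.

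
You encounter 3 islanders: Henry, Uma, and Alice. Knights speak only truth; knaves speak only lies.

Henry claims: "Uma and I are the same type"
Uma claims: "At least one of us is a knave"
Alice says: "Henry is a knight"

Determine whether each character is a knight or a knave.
Henry is a knave.
Uma is a knight.
Alice is a knave.

Verification:
- Henry (knave) says "Uma and I are the same type" - this is FALSE (a lie) because Henry is a knave and Uma is a knight.
- Uma (knight) says "At least one of us is a knave" - this is TRUE because Henry and Alice are knaves.
- Alice (knave) says "Henry is a knight" - this is FALSE (a lie) because Henry is a knave.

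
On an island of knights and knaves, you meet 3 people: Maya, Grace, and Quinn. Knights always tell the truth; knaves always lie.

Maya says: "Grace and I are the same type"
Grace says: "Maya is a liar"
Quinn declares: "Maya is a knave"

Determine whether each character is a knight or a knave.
Maya is a knave.
Grace is a knight.
Quinn is a knight.

Verification:
- Maya (knave) says "Grace and I are the same type" - this is FALSE (a lie) because Maya is a knave and Grace is a knight.
- Grace (knight) says "Maya is a liar" - this is TRUE because Maya is a knave.
- Quinn (knight) says "Maya is a knave" - this is TRUE because Maya is a knave.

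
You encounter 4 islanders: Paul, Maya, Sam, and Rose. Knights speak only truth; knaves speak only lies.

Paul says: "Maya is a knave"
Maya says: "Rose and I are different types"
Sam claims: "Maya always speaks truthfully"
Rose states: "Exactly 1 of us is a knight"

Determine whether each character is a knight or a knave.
Paul is a knave.
Maya is a knight.
Sam is a knight.
Rose is a knave.

Verification:
- Paul (knave) says "Maya is a knave" - this is FALSE (a lie) because Maya is a knight.
- Maya (knight) says "Rose and I are different types" - this is TRUE because Maya is a knight and Rose is a knave.
- Sam (knight) says "Maya always speaks truthfully" - this is TRUE because Maya is a knight.
- Rose (knave) says "Exactly 1 of us is a knight" - this is FALSE (a lie) because there are 2 knights.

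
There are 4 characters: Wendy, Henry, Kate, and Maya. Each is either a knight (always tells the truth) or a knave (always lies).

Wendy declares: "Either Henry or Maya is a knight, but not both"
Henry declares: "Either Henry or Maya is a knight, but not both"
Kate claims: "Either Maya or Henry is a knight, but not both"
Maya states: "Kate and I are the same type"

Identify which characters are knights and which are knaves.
Wendy is a knight.
Henry is a knight.
Kate is a knight.
Maya is a knave.

Verification:
- Wendy (knight) says "Either Henry or Maya is a knight, but not both" - this is TRUE because Henry is a knight and Maya is a knave.
- Henry (knight) says "Either Henry or Maya is a knight, but not both" - this is TRUE because Henry is a knight and Maya is a knave.
- Kate (knight) says "Either Maya or Henry is a knight, but not both" - this is TRUE because Maya is a knave and Henry is a knight.
- Maya (knave) says "Kate and I are the same type" - this is FALSE (a lie) because Maya is a knave and Kate is a knight.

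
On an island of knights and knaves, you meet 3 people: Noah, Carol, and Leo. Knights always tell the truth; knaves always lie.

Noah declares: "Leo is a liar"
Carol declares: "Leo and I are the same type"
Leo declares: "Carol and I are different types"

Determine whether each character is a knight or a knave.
Noah is a knave.
Carol is a knave.
Leo is a knight.

Verification:
- Noah (knave) says "Leo is a liar" - this is FALSE (a lie) because Leo is a knight.
- Carol (knave) says "Leo and I are the same type" - this is FALSE (a lie) because Carol is a knave and Leo is a knight.
- Leo (knight) says "Carol and I are different types" - this is TRUE because Leo is a knight and Carol is a knave.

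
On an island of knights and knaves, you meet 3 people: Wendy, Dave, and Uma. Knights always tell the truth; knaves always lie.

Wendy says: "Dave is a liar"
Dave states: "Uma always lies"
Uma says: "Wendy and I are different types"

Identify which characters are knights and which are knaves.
Wendy is a knave.
Dave is a knight.
Uma is a knave.

Verification:
- Wendy (knave) says "Dave is a liar" - this is FALSE (a lie) because Dave is a knight.
- Dave (knight) says "Uma always lies" - this is TRUE because Uma is a knave.
- Uma (knave) says "Wendy and I are different types" - this is FALSE (a lie) because Uma is a knave and Wendy is a knave.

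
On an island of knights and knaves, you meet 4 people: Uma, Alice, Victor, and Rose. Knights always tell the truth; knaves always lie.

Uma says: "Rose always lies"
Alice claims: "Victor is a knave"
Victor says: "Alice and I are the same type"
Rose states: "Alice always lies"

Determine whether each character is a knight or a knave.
Uma is a knight.
Alice is a knight.
Victor is a knave.
Rose is a knave.

Verification:
- Uma (knight) says "Rose always lies" - this is TRUE because Rose is a knave.
- Alice (knight) says "Victor is a knave" - this is TRUE because Victor is a knave.
- Victor (knave) says "Alice and I are the same type" - this is FALSE (a lie) because Victor is a knave and Alice is a knight.
- Rose (knave) says "Alice always lies" - this is FALSE (a lie) because Alice is a knight.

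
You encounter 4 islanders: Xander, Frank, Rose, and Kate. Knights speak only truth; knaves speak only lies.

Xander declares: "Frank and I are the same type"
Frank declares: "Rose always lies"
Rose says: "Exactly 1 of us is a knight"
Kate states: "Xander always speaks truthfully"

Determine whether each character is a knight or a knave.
Xander is a knight.
Frank is a knight.
Rose is a knave.
Kate is a knight.

Verification:
- Xander (knight) says "Frank and I are the same type" - this is TRUE because Xander is a knight and Frank is a knight.
- Frank (knight) says "Rose always lies" - this is TRUE because Rose is a knave.
- Rose (knave) says "Exactly 1 of us is a knight" - this is FALSE (a lie) because there are 3 knights.
- Kate (knight) says "Xander always speaks truthfully" - this is TRUE because Xander is a knight.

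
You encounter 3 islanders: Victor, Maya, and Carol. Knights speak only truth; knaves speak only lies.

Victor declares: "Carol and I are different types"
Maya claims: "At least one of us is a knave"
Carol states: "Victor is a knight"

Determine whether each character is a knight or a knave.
Victor is a knave.
Maya is a knight.
Carol is a knave.

Verification:
- Victor (knave) says "Carol and I are different types" - this is FALSE (a lie) because Victor is a knave and Carol is a knave.
- Maya (knight) says "At least one of us is a knave" - this is TRUE because Victor and Carol are knaves.
- Carol (knave) says "Victor is a knight" - this is FALSE (a lie) because Victor is a knave.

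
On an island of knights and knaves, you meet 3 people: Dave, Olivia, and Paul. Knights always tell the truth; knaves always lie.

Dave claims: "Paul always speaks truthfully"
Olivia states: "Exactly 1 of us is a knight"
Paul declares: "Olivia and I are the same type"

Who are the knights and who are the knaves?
Dave is a knave.
Olivia is a knight.
Paul is a knave.

Verification:
- Dave (knave) says "Paul always speaks truthfully" - this is FALSE (a lie) because Paul is a knave.
- Olivia (knight) says "Exactly 1 of us is a knight" - this is TRUE because there are 1 knights.
- Paul (knave) says "Olivia and I are the same type" - this is FALSE (a lie) because Paul is a knave and Olivia is a knight.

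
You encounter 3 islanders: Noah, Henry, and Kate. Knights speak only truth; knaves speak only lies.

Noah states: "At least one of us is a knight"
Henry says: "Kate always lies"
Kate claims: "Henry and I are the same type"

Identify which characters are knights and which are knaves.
Noah is a knight.
Henry is a knight.
Kate is a knave.

Verification:
- Noah (knight) says "At least one of us is a knight" - this is TRUE because Noah and Henry are knights.
- Henry (knight) says "Kate always lies" - this is TRUE because Kate is a knave.
- Kate (knave) says "Henry and I are the same type" - this is FALSE (a lie) because Kate is a knave and Henry is a knight.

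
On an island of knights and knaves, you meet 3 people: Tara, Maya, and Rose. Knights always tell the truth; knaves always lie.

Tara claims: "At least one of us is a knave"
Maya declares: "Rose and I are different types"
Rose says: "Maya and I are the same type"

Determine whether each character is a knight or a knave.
Tara is a knight.
Maya is a knight.
Rose is a knave.

Verification:
- Tara (knight) says "At least one of us is a knave" - this is TRUE because Rose is a knave.
- Maya (knight) says "Rose and I are different types" - this is TRUE because Maya is a knight and Rose is a knave.
- Rose (knave) says "Maya and I are the same type" - this is FALSE (a lie) because Rose is a knave and Maya is a knight.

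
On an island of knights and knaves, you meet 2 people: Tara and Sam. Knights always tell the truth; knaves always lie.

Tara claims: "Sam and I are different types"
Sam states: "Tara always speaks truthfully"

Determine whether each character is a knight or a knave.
Tara is a knave.
Sam is a knave.

Verification:
- Tara (knave) says "Sam and I are different types" - this is FALSE (a lie) because Tara is a knave and Sam is a knave.
- Sam (knave) says "Tara always speaks truthfully" - this is FALSE (a lie) because Tara is a knave.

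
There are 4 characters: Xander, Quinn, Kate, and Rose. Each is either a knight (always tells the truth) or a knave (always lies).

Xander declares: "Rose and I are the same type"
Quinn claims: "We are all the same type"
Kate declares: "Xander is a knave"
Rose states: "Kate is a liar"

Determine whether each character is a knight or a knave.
Xander is a knight.
Quinn is a knave.
Kate is a knave.
Rose is a knight.

Verification:
- Xander (knight) says "Rose and I are the same type" - this is TRUE because Xander is a knight and Rose is a knight.
- Quinn (knave) says "We are all the same type" - this is FALSE (a lie) because Xander and Rose are knights and Quinn and Kate are knaves.
- Kate (knave) says "Xander is a knave" - this is FALSE (a lie) because Xander is a knight.
- Rose (knight) says "Kate is a liar" - this is TRUE because Kate is a knave.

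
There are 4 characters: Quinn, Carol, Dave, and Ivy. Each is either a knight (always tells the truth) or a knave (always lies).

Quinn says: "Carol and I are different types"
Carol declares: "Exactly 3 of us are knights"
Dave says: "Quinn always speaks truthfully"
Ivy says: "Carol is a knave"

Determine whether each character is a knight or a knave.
Quinn is a knave.
Carol is a knave.
Dave is a knave.
Ivy is a knight.

Verification:
- Quinn (knave) says "Carol and I are different types" - this is FALSE (a lie) because Quinn is a knave and Carol is a knave.
- Carol (knave) says "Exactly 3 of us are knights" - this is FALSE (a lie) because there are 1 knights.
- Dave (knave) says "Quinn always speaks truthfully" - this is FALSE (a lie) because Quinn is a knave.
- Ivy (knight) says "Carol is a knave" - this is TRUE because Carol is a knave.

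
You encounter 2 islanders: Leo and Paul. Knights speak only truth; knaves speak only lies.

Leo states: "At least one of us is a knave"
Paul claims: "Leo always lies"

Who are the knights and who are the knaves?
Leo is a knight.
Paul is a knave.

Verification:
- Leo (knight) says "At least one of us is a knave" - this is TRUE because Paul is a knave.
- Paul (knave) says "Leo always lies" - this is FALSE (a lie) because Leo is a knight.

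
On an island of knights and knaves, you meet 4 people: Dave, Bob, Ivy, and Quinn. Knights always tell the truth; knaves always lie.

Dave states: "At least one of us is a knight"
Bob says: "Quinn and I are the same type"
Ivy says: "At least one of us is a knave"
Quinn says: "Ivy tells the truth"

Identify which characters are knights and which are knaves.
Dave is a knight.
Bob is a knave.
Ivy is a knight.
Quinn is a knight.

Verification:
- Dave (knight) says "At least one of us is a knight" - this is TRUE because Dave, Ivy, and Quinn are knights.
- Bob (knave) says "Quinn and I are the same type" - this is FALSE (a lie) because Bob is a knave and Quinn is a knight.
- Ivy (knight) says "At least one of us is a knave" - this is TRUE because Bob is a knave.
- Quinn (knight) says "Ivy tells the truth" - this is TRUE because Ivy is a knight.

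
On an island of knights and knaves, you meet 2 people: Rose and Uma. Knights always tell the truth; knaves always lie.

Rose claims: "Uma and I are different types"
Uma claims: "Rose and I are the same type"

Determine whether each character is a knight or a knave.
Rose is a knight.
Uma is a knave.

Verification:
- Rose (knight) says "Uma and I are different types" - this is TRUE because Rose is a knight and Uma is a knave.
- Uma (knave) says "Rose and I are the same type" - this is FALSE (a lie) because Uma is a knave and Rose is a knight.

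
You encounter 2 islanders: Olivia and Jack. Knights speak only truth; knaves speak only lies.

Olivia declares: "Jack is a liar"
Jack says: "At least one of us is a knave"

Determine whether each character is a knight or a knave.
Olivia is a knave.
Jack is a knight.

Verification:
- Olivia (knave) says "Jack is a liar" - this is FALSE (a lie) because Jack is a knight.
- Jack (knight) says "At least one of us is a knave" - this is TRUE because Olivia is a knave.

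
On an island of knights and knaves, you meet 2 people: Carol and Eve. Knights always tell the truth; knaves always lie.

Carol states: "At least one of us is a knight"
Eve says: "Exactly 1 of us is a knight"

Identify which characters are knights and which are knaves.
Carol is a knave.
Eve is a knave.

Verification:
- Carol (knave) says "At least one of us is a knight" - this is FALSE (a lie) because no one is a knight.
- Eve (knave) says "Exactly 1 of us is a knight" - this is FALSE (a lie) because there are 0 knights.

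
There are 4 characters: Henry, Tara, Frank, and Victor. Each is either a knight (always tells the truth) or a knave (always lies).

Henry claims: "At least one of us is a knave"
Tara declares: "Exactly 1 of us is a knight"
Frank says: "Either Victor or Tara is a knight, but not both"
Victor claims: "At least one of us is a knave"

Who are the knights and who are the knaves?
Henry is a knight.
Tara is a knave.
Frank is a knight.
Victor is a knight.

Verification:
- Henry (knight) says "At least one of us is a knave" - this is TRUE because Tara is a knave.
- Tara (knave) says "Exactly 1 of us is a knight" - this is FALSE (a lie) because there are 3 knights.
- Frank (knight) says "Either Victor or Tara is a knight, but not both" - this is TRUE because Victor is a knight and Tara is a knave.
- Victor (knight) says "At least one of us is a knave" - this is TRUE because Tara is a knave.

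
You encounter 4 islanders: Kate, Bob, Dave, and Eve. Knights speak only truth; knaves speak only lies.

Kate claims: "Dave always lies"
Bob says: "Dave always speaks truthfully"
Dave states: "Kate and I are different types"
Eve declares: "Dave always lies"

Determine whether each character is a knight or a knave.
Kate is a knave.
Bob is a knight.
Dave is a knight.
Eve is a knave.

Verification:
- Kate (knave) says "Dave always lies" - this is FALSE (a lie) because Dave is a knight.
- Bob (knight) says "Dave always speaks truthfully" - this is TRUE because Dave is a knight.
- Dave (knight) says "Kate and I are different types" - this is TRUE because Dave is a knight and Kate is a knave.
- Eve (knave) says "Dave always lies" - this is FALSE (a lie) because Dave is a knight.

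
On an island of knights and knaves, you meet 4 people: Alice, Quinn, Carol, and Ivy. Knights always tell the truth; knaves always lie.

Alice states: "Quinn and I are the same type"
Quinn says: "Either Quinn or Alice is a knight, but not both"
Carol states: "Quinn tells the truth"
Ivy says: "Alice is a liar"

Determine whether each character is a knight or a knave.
Alice is a knave.
Quinn is a knight.
Carol is a knight.
Ivy is a knight.

Verification:
- Alice (knave) says "Quinn and I are the same type" - this is FALSE (a lie) because Alice is a knave and Quinn is a knight.
- Quinn (knight) says "Either Quinn or Alice is a knight, but not both" - this is TRUE because Quinn is a knight and Alice is a knave.
- Carol (knight) says "Quinn tells the truth" - this is TRUE because Quinn is a knight.
- Ivy (knight) says "Alice is a liar" - this is TRUE because Alice is a knave.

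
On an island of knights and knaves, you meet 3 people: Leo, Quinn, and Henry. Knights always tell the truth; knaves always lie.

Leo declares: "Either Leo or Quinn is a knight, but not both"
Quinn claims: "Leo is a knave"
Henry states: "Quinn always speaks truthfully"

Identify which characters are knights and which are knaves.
Leo is a knight.
Quinn is a knave.
Henry is a knave.

Verification:
- Leo (knight) says "Either Leo or Quinn is a knight, but not both" - this is TRUE because Leo is a knight and Quinn is a knave.
- Quinn (knave) says "Leo is a knave" - this is FALSE (a lie) because Leo is a knight.
- Henry (knave) says "Quinn always speaks truthfully" - this is FALSE (a lie) because Quinn is a knave.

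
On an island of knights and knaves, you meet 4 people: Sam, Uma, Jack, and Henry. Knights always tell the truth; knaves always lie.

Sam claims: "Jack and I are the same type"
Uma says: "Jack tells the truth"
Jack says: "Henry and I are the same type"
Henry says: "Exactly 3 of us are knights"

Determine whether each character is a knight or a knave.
Sam is a knave.
Uma is a knight.
Jack is a knight.
Henry is a knight.

Verification:
- Sam (knave) says "Jack and I are the same type" - this is FALSE (a lie) because Sam is a knave and Jack is a knight.
- Uma (knight) says "Jack tells the truth" - this is TRUE because Jack is a knight.
- Jack (knight) says "Henry and I are the same type" - this is TRUE because Jack is a knight and Henry is a knight.
- Henry (knight) says "Exactly 3 of us are knights" - this is TRUE because there are 3 knights.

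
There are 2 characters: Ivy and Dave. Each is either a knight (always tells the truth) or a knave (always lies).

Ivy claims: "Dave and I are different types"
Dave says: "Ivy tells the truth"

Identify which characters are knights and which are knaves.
Ivy is a knave.
Dave is a knave.

Verification:
- Ivy (knave) says "Dave and I are different types" - this is FALSE (a lie) because Ivy is a knave and Dave is a knave.
- Dave (knave) says "Ivy tells the truth" - this is FALSE (a lie) because Ivy is a knave.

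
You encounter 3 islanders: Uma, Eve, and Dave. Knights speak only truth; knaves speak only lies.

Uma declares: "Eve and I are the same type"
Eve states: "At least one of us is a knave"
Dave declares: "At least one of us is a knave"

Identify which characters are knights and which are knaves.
Uma is a knave.
Eve is a knight.
Dave is a knight.

Verification:
- Uma (knave) says "Eve and I are the same type" - this is FALSE (a lie) because Uma is a knave and Eve is a knight.
- Eve (knight) says "At least one of us is a knave" - this is TRUE because Uma is a knave.
- Dave (knight) says "At least one of us is a knave" - this is TRUE because Uma is a knave.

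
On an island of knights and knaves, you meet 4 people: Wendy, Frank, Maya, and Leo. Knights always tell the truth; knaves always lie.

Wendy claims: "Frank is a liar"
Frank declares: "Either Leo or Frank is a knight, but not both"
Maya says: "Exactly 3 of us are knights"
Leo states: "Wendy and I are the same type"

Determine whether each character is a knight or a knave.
Wendy is a knight.
Frank is a knave.
Maya is a knave.
Leo is a knave.

Verification:
- Wendy (knight) says "Frank is a liar" - this is TRUE because Frank is a knave.
- Frank (knave) says "Either Leo or Frank is a knight, but not both" - this is FALSE (a lie) because Leo is a knave and Frank is a knave.
- Maya (knave) says "Exactly 3 of us are knights" - this is FALSE (a lie) because there are 1 knights.
- Leo (knave) says "Wendy and I are the same type" - this is FALSE (a lie) because Leo is a knave and Wendy is a knight.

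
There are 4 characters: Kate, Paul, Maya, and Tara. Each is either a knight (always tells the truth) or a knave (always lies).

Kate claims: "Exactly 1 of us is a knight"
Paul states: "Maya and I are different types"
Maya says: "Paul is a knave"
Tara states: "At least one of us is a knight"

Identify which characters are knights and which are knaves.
Kate is a knave.
Paul is a knight.
Maya is a knave.
Tara is a knight.

Verification:
- Kate (knave) says "Exactly 1 of us is a knight" - this is FALSE (a lie) because there are 2 knights.
- Paul (knight) says "Maya and I are different types" - this is TRUE because Paul is a knight and Maya is a knave.
- Maya (knave) says "Paul is a knave" - this is FALSE (a lie) because Paul is a knight.
- Tara (knight) says "At least one of us is a knight" - this is TRUE because Paul and Tara are knights.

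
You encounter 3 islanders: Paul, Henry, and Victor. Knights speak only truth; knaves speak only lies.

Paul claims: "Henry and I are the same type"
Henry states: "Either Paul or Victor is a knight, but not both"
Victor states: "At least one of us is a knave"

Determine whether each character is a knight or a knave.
Paul is a knave.
Henry is a knight.
Victor is a knight.

Verification:
- Paul (knave) says "Henry and I are the same type" - this is FALSE (a lie) because Paul is a knave and Henry is a knight.
- Henry (knight) says "Either Paul or Victor is a knight, but not both" - this is TRUE because Paul is a knave and Victor is a knight.
- Victor (knight) says "At least one of us is a knave" - this is TRUE because Paul is a knave.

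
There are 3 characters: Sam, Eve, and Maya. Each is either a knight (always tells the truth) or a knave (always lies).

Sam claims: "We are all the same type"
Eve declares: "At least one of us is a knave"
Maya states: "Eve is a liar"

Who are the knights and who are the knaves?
Sam is a knave.
Eve is a knight.
Maya is a knave.

Verification:
- Sam (knave) says "We are all the same type" - this is FALSE (a lie) because Eve is a knight and Sam and Maya are knaves.
- Eve (knight) says "At least one of us is a knave" - this is TRUE because Sam and Maya are knaves.
- Maya (knave) says "Eve is a liar" - this is FALSE (a lie) because Eve is a knight.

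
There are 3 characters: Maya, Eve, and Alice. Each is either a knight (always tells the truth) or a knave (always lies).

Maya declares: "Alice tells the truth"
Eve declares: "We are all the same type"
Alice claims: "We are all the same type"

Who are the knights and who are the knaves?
Maya is a knight.
Eve is a knight.
Alice is a knight.

Verification:
- Maya (knight) says "Alice tells the truth" - this is TRUE because Alice is a knight.
- Eve (knight) says "We are all the same type" - this is TRUE because Maya, Eve, and Alice are knights.
- Alice (knight) says "We are all the same type" - this is TRUE because Maya, Eve, and Alice are knights.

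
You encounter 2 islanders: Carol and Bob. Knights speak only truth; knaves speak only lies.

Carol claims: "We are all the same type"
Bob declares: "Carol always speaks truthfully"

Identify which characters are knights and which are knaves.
Carol is a knight.
Bob is a knight.

Verification:
- Carol (knight) says "We are all the same type" - this is TRUE because Carol and Bob are knights.
- Bob (knight) says "Carol always speaks truthfully" - this is TRUE because Carol is a knight.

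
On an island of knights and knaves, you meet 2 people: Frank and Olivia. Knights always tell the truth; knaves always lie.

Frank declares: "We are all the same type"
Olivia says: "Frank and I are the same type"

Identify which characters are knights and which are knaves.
Frank is a knight.
Olivia is a knight.

Verification:
- Frank (knight) says "We are all the same type" - this is TRUE because Frank and Olivia are knights.
- Olivia (knight) says "Frank and I are the same type" - this is TRUE because Olivia is a knight and Frank is a knight.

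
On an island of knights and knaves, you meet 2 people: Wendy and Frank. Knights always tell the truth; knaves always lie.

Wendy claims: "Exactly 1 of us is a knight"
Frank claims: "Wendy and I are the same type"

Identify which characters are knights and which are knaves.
Wendy is a knight.
Frank is a knave.

Verification:
- Wendy (knight) says "Exactly 1 of us is a knight" - this is TRUE because there are 1 knights.
- Frank (knave) says "Wendy and I are the same type" - this is FALSE (a lie) because Frank is a knave and Wendy is a knight.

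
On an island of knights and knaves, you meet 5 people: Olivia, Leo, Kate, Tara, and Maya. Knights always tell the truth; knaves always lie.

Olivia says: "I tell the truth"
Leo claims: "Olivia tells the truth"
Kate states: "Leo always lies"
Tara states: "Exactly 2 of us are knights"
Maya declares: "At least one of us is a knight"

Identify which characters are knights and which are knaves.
Olivia is a knight.
Leo is a knight.
Kate is a knave.
Tara is a knave.
Maya is a knight.

Verification:
- Olivia (knight) says "I tell the truth" - this is TRUE because Olivia is a knight.
- Leo (knight) says "Olivia tells the truth" - this is TRUE because Olivia is a knight.
- Kate (knave) says "Leo always lies" - this is FALSE (a lie) because Leo is a knight.
- Tara (knave) says "Exactly 2 of us are knights" - this is FALSE (a lie) because there are 3 knights.
- Maya (knight) says "At least one of us is a knight" - this is TRUE because Olivia, Leo, and Maya are knights.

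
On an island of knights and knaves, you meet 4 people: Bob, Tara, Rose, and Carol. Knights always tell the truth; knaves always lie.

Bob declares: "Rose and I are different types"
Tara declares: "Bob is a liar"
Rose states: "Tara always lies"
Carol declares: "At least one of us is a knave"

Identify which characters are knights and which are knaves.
Bob is a knave.
Tara is a knight.
Rose is a knave.
Carol is a knight.

Verification:
- Bob (knave) says "Rose and I are different types" - this is FALSE (a lie) because Bob is a knave and Rose is a knave.
- Tara (knight) says "Bob is a liar" - this is TRUE because Bob is a knave.
- Rose (knave) says "Tara always lies" - this is FALSE (a lie) because Tara is a knight.
- Carol (knight) says "At least one of us is a knave" - this is TRUE because Bob and Rose are knaves.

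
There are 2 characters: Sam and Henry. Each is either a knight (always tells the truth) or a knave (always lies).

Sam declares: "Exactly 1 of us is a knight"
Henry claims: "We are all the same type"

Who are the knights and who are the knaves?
Sam is a knight.
Henry is a knave.

Verification:
- Sam (knight) says "Exactly 1 of us is a knight" - this is TRUE because there are 1 knights.
- Henry (knave) says "We are all the same type" - this is FALSE (a lie) because Sam is a knight and Henry is a knave.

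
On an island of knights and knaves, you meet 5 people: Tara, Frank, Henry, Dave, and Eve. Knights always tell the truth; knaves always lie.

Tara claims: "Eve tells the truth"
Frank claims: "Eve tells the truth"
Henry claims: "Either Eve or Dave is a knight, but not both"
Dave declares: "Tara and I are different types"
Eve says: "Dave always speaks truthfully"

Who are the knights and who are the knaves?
Tara is a knave.
Frank is a knave.
Henry is a knave.
Dave is a knave.
Eve is a knave.

Verification:
- Tara (knave) says "Eve tells the truth" - this is FALSE (a lie) because Eve is a knave.
- Frank (knave) says "Eve tells the truth" - this is FALSE (a lie) because Eve is a knave.
- Henry (knave) says "Either Eve or Dave is a knight, but not both" - this is FALSE (a lie) because Eve is a knave and Dave is a knave.
- Dave (knave) says "Tara and I are different types" - this is FALSE (a lie) because Dave is a knave and Tara is a knave.
- Eve (knave) says "Dave always speaks truthfully" - this is FALSE (a lie) because Dave is a knave.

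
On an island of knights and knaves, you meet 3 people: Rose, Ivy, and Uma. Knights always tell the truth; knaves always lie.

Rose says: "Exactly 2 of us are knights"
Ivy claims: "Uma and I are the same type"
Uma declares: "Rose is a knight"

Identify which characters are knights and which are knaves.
Rose is a knight.
Ivy is a knave.
Uma is a knight.

Verification:
- Rose (knight) says "Exactly 2 of us are knights" - this is TRUE because there are 2 knights.
- Ivy (knave) says "Uma and I are the same type" - this is FALSE (a lie) because Ivy is a knave and Uma is a knight.
- Uma (knight) says "Rose is a knight" - this is TRUE because Rose is a knight.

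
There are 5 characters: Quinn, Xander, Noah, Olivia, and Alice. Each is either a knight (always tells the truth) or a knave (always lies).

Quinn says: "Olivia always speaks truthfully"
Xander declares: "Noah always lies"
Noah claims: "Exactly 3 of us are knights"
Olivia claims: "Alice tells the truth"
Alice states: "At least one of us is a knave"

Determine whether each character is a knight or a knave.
Quinn is a knight.
Xander is a knight.
Noah is a knave.
Olivia is a knight.
Alice is a knight.

Verification:
- Quinn (knight) says "Olivia always speaks truthfully" - this is TRUE because Olivia is a knight.
- Xander (knight) says "Noah always lies" - this is TRUE because Noah is a knave.
- Noah (knave) says "Exactly 3 of us are knights" - this is FALSE (a lie) because there are 4 knights.
- Olivia (knight) says "Alice tells the truth" - this is TRUE because Alice is a knight.
- Alice (knight) says "At least one of us is a knave" - this is TRUE because Noah is a knave.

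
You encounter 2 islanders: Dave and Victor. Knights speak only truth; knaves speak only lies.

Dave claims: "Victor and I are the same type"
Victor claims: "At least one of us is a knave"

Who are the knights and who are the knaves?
Dave is a knave.
Victor is a knight.

Verification:
- Dave (knave) says "Victor and I are the same type" - this is FALSE (a lie) because Dave is a knave and Victor is a knight.
- Victor (knight) says "At least one of us is a knave" - this is TRUE because Dave is a knave.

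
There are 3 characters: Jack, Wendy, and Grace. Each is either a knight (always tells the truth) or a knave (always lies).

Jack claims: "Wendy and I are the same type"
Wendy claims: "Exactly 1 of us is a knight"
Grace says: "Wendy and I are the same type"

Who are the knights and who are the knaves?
Jack is a knave.
Wendy is a knight.
Grace is a knave.

Verification:
- Jack (knave) says "Wendy and I are the same type" - this is FALSE (a lie) because Jack is a knave and Wendy is a knight.
- Wendy (knight) says "Exactly 1 of us is a knight" - this is TRUE because there are 1 knights.
- Grace (knave) says "Wendy and I are the same type" - this is FALSE (a lie) because Grace is a knave and Wendy is a knight.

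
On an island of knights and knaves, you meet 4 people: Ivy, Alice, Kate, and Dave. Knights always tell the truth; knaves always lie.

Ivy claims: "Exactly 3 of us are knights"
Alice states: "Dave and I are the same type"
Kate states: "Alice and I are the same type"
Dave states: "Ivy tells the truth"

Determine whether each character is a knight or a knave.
Ivy is a knight.
Alice is a knight.
Kate is a knave.
Dave is a knight.

Verification:
- Ivy (knight) says "Exactly 3 of us are knights" - this is TRUE because there are 3 knights.
- Alice (knight) says "Dave and I are the same type" - this is TRUE because Alice is a knight and Dave is a knight.
- Kate (knave) says "Alice and I are the same type" - this is FALSE (a lie) because Kate is a knave and Alice is a knight.
- Dave (knight) says "Ivy tells the truth" - this is TRUE because Ivy is a knight.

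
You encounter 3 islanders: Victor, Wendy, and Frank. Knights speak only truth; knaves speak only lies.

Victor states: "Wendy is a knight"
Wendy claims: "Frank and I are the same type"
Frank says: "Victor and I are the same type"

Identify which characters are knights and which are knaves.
Victor is a knight.
Wendy is a knight.
Frank is a knight.

Verification:
- Victor (knight) says "Wendy is a knight" - this is TRUE because Wendy is a knight.
- Wendy (knight) says "Frank and I are the same type" - this is TRUE because Wendy is a knight and Frank is a knight.
- Frank (knight) says "Victor and I are the same type" - this is TRUE because Frank is a knight and Victor is a knight.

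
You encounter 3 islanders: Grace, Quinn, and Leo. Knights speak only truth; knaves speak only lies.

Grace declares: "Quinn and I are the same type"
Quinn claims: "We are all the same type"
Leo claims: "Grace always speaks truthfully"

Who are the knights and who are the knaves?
Grace is a knight.
Quinn is a knight.
Leo is a knight.

Verification:
- Grace (knight) says "Quinn and I are the same type" - this is TRUE because Grace is a knight and Quinn is a knight.
- Quinn (knight) says "We are all the same type" - this is TRUE because Grace, Quinn, and Leo are knights.
- Leo (knight) says "Grace always speaks truthfully" - this is TRUE because Grace is a knight.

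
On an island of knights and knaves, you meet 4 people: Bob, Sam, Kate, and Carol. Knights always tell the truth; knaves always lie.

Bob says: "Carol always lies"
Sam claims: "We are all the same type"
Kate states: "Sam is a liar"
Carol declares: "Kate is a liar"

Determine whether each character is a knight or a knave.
Bob is a knight.
Sam is a knave.
Kate is a knight.
Carol is a knave.

Verification:
- Bob (knight) says "Carol always lies" - this is TRUE because Carol is a knave.
- Sam (knave) says "We are all the same type" - this is FALSE (a lie) because Bob and Kate are knights and Sam and Carol are knaves.
- Kate (knight) says "Sam is a liar" - this is TRUE because Sam is a knave.
- Carol (knave) says "Kate is a liar" - this is FALSE (a lie) because Kate is a knight.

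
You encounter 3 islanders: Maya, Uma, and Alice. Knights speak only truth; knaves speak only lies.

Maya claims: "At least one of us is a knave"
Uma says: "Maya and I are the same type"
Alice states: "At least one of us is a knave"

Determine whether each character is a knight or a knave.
Maya is a knight.
Uma is a knave.
Alice is a knight.

Verification:
- Maya (knight) says "At least one of us is a knave" - this is TRUE because Uma is a knave.
- Uma (knave) says "Maya and I are the same type" - this is FALSE (a lie) because Uma is a knave and Maya is a knight.
- Alice (knight) says "At least one of us is a knave" - this is TRUE because Uma is a knave.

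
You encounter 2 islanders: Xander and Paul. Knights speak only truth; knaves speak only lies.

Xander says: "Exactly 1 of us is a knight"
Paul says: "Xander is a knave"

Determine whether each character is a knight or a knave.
Xander is a knight.
Paul is a knave.

Verification:
- Xander (knight) says "Exactly 1 of us is a knight" - this is TRUE because there are 1 knights.
- Paul (knave) says "Xander is a knave" - this is FALSE (a lie) because Xander is a knight.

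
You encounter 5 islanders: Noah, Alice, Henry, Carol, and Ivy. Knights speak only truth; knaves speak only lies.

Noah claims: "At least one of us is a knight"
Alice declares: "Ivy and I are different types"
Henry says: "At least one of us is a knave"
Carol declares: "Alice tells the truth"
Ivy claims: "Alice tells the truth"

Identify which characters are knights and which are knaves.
Noah is a knight.
Alice is a knave.
Henry is a knight.
Carol is a knave.
Ivy is a knave.

Verification:
- Noah (knight) says "At least one of us is a knight" - this is TRUE because Noah and Henry are knights.
- Alice (knave) says "Ivy and I are different types" - this is FALSE (a lie) because Alice is a knave and Ivy is a knave.
- Henry (knight) says "At least one of us is a knave" - this is TRUE because Alice, Carol, and Ivy are knaves.
- Carol (knave) says "Alice tells the truth" - this is FALSE (a lie) because Alice is a knave.
- Ivy (knave) says "Alice tells the truth" - this is FALSE (a lie) because Alice is a knave.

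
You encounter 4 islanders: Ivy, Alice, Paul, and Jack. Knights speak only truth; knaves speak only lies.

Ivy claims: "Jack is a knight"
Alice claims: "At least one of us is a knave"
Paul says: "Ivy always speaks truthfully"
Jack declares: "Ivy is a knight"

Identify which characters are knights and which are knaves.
Ivy is a knave.
Alice is a knight.
Paul is a knave.
Jack is a knave.

Verification:
- Ivy (knave) says "Jack is a knight" - this is FALSE (a lie) because Jack is a knave.
- Alice (knight) says "At least one of us is a knave" - this is TRUE because Ivy, Paul, and Jack are knaves.
- Paul (knave) says "Ivy always speaks truthfully" - this is FALSE (a lie) because Ivy is a knave.
- Jack (knave) says "Ivy is a knight" - this is FALSE (a lie) because Ivy is a knave.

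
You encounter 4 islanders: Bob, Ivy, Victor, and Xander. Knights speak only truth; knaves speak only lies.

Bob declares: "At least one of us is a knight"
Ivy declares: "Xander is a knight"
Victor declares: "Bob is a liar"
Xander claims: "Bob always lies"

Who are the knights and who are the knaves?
Bob is a knight.
Ivy is a knave.
Victor is a knave.
Xander is a knave.

Verification:
- Bob (knight) says "At least one of us is a knight" - this is TRUE because Bob is a knight.
- Ivy (knave) says "Xander is a knight" - this is FALSE (a lie) because Xander is a knave.
- Victor (knave) says "Bob is a liar" - this is FALSE (a lie) because Bob is a knight.
- Xander (knave) says "Bob always lies" - this is FALSE (a lie) because Bob is a knight.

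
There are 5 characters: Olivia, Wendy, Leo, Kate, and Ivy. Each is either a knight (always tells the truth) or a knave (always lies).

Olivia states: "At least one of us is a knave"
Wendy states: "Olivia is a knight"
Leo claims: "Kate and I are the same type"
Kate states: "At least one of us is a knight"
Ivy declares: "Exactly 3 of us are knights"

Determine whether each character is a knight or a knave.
Olivia is a knight.
Wendy is a knight.
Leo is a knight.
Kate is a knight.
Ivy is a knave.

Verification:
- Olivia (knight) says "At least one of us is a knave" - this is TRUE because Ivy is a knave.
- Wendy (knight) says "Olivia is a knight" - this is TRUE because Olivia is a knight.
- Leo (knight) says "Kate and I are the same type" - this is TRUE because Leo is a knight and Kate is a knight.
- Kate (knight) says "At least one of us is a knight" - this is TRUE because Olivia, Wendy, Leo, and Kate are knights.
- Ivy (knave) says "Exactly 3 of us are knights" - this is FALSE (a lie) because there are 4 knights.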